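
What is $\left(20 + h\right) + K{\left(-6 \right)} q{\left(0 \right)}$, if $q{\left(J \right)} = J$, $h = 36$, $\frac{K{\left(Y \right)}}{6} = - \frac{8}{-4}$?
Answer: $56$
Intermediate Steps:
$K{\left(Y \right)} = 12$ ($K{\left(Y \right)} = 6 \left(- \frac{8}{-4}\right) = 6 \left(\left(-8\right) \left(- \frac{1}{4}\right)\right) = 6 \cdot 2 = 12$)
$\left(20 + h\right) + K{\left(-6 \right)} q{\left(0 \right)} = \left(20 + 36\right) + 12 \cdot 0 = 56 + 0 = 56$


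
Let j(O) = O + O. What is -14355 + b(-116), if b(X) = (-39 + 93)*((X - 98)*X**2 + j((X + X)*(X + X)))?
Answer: -149698899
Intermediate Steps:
j(O) = 2*O
b(X) = 432*X**2 + 54*X**2*(-98 + X) (b(X) = (-39 + 93)*((X - 98)*X**2 + 2*((X + X)*(X + X))) = 54*((-98 + X)*X**2 + 2*((2*X)*(2*X))) = 54*(X**2*(-98 + X) + 2*(4*X**2)) = 54*(X**2*(-98 + X) + 8*X**2) = 54*(8*X**2 + X**2*(-98 + X)) = 432*X**2 + 54*X**2*(-98 + X))
-14355 + b(-116) = -14355 + 54*(-116)**2*(-90 - 116) = -14355 + 54*13456*(-206) = -14355 - 149684544 = -149698899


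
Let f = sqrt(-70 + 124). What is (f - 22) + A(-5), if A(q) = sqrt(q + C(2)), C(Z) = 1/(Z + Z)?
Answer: -22 + 3*sqrt(6) + I*sqrt(19)/2 ≈ -14.652 + 2.1795*I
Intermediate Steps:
f = 3*sqrt(6) (f = sqrt(54) = 3*sqrt(6) ≈ 7.3485)
C(Z) = 1/(2*Z)
A(q) = sqrt(1/4 + q) (A(q) = sqrt(q + (1/2)/2) = sqrt(q + (1/2)*(1/2)) = sqrt(q + 1/4) = sqrt(1/4 + q))
(f - 22) + A(-5) = (3*sqrt(6) - 22) + sqrt(1 + 4*(-5))/2 = (-22 + 3*sqrt(6)) + sqrt(1 - 20)/2 = (-22 + 3*sqrt(6)) + sqrt(-19)/2 = (-22 + 3*sqrt(6)) + (I*sqrt(19))/2 = (-22 + 3*sqrt(6)) + I*sqrt(19)/2 = -22 + 3*sqrt(6) + I*sqrt(19)/2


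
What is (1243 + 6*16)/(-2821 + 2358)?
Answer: -1339/463 ≈ -2.8920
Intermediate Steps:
(1243 + 6*16)/(-2821 + 2358) = (1243 + 96)/(-463) = 1339*(-1/463) = -1339/463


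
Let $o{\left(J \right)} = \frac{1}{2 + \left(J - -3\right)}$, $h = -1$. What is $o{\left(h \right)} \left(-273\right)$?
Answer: $- \frac{273}{4} \approx -68.25$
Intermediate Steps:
$o{\left(J \right)} = \frac{1}{5 + J}$ ($o{\left(J \right)} = \frac{1}{2 + \left(J + 3\right)} = \frac{1}{2 + \left(3 + J\right)} = \frac{1}{5 + J}$)
$o{\left(h \right)} \left(-273\right) = \frac{1}{5 - 1} \left(-273\right) = \frac{1}{4} \left(-273\right) = - \frac{273}{4}$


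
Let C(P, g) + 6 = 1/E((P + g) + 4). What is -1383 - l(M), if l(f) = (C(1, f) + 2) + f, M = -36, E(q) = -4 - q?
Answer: -36262/27 ≈ -1343.0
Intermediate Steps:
C(P, g) = -6 + 1/(-8 - P - g) (C(P, g) = -6 + 1/(-4 - ((P + g) + 4)) = -6 + 1/(-4 - (4 + P + g)) = -6 + 1/(-4 + (-4 - P - g)) = -6 + 1/(-8 - P - g))
l(f) = 2 + f + (-55 - 6*f)/(9 + f) (l(f) = ((-49 - 6*1 - 6*f)/(8 + 1 + f) + 2) + f = ((-49 - 6 - 6*f)/(9 + f) + 2) + f = ((-55 - 6*f)/(9 + f) + 2) + f = (2 + (-55 - 6*f)/(9 + f)) + f = 2 + f + (-55 - 6*f)/(9 + f))
-1383 - l(M) = -1383 - (-1 + (-4 - 36)*(9 - 36))/(9 - 36) = -1383 - (-1 - 40*(-27))/(-27) = -1383 - (-1)*(-1 + 1080)/27 = -1383 - (-1)*1079/27 = -1383 - 1*(-1079/27) = -1383 + 1079/27 = -36262/27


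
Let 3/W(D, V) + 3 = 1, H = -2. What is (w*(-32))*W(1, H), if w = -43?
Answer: -2064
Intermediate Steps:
W(D, V) = -3/2 (W(D, V) = 3/(-3 + 1) = 3/(-2) = 3*(-½) = -3/2)
(w*(-32))*W(1, H) = -43*(-32)*(-3/2) = 1376*(-3/2) = -2064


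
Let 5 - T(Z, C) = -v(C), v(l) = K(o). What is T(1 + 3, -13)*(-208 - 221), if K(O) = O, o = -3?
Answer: -858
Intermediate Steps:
v(l) = -3
T(Z, C) = 2 (T(Z, C) = 5 - (-1)*(-3) = 5 - 1*3 = 5 - 3 = 2)
T(1 + 3, -13)*(-208 - 221) = 2*(-208 - 221) = 2*(-429) = -858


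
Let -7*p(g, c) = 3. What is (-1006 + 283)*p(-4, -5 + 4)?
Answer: 2169/7 ≈ 309.86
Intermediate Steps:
p(g, c) = -3/7 (p(g, c) = -⅐*3 = -3/7)
(-1006 + 283)*p(-4, -5 + 4) = (-1006 + 283)*(-3/7) = -723*(-3/7) = 2169/7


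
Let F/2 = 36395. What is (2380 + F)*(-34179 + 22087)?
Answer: -908955640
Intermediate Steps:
F = 72790 (F = 2*36395 = 72790)
(2380 + F)*(-34179 + 22087) = (2380 + 72790)*(-34179 + 22087) = 75170*(-12092) = -908955640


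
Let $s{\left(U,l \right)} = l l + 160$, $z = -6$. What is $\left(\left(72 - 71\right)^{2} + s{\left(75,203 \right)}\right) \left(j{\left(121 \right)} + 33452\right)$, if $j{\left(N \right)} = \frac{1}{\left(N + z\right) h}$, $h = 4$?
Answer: $\frac{63659829177}{46} \approx 1.3839 \cdot 10^{9}$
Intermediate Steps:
$s{\left(U,l \right)} = 160 + l^{2}$ ($s{\left(U,l \right)} = l^{2} + 160 = 160 + l^{2}$)
$j{\left(N \right)} = \frac{1}{-24 + 4 N}$ ($j{\left(N \right)} = \frac{1}{\left(N - 6\right) 4} = \frac{1}{\left(-6 + N\right) 4} = \frac{1}{-24 + 4 N}$)
$\left(\left(72 - 71\right)^{2} + s{\left(75,203 \right)}\right) \left(j{\left(121 \right)} + 33452\right) = \left(\left(72 - 71\right)^{2} + \left(160 + 203^{2}\right)\right) \left(\frac{1}{4 \left(-6 + 121\right)} + 33452\right) = \left(1^{2} + \left(160 + 41209\right)\right) \left(\frac{1}{4 \cdot 115} + 33452\right) = \left(1 + 41369\right) \left(\frac{1}{4} \cdot \frac{1}{115} + 33452\right) = 41370 \left(\frac{1}{460} + 33452\right) = 41370 \cdot \frac{15387921}{460} = \frac{63659829177}{46}$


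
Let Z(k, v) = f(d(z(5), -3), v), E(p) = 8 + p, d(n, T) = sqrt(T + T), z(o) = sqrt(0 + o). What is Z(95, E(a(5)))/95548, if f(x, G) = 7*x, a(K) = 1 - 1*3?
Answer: 7*I*sqrt(6)/95548 ≈ 0.00017945*I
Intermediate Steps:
z(o) = sqrt(o)
a(K) = -2 (a(K) = 1 - 3 = -2)
d(n, T) = sqrt(2)*sqrt(T) (d(n, T) = sqrt(2*T) = sqrt(2)*sqrt(T))
Z(k, v) = 7*I*sqrt(6) (Z(k, v) = 7*(sqrt(2)*sqrt(-3)) = 7*(sqrt(2)*(I*sqrt(3))) = 7*(I*sqrt(6)) = 7*I*sqrt(6))
Z(95, E(a(5)))/95548 = (7*I*sqrt(6))/95548 = (7*I*sqrt(6))*(1/95548) = 7*I*sqrt(6)/95548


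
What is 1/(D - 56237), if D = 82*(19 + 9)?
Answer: -1/53941 ≈ -1.8539e-5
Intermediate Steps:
D = 2296 (D = 82*28 = 2296)
1/(D - 56237) = 1/(2296 - 56237) = 1/(-53941) = -1/53941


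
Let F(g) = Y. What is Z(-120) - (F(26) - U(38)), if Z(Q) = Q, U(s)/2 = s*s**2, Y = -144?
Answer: 109768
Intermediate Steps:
U(s) = 2*s**3 (U(s) = 2*(s*s**2) = 2*s**3)
F(g) = -144
Z(-120) - (F(26) - U(38)) = -120 - (-144 - 2*38**3) = -120 - (-144 - 2*54872) = -120 - (-144 - 1*109744) = -120 - (-144 - 109744) = -120 - 1*(-109888) = -120 + 109888 = 109768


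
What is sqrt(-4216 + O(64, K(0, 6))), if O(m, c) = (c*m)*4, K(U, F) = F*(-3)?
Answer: 2*I*sqrt(2206) ≈ 93.936*I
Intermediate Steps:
K(U, F) = -3*F
O(m, c) = 4*c*m
sqrt(-4216 + O(64, K(0, 6))) = sqrt(-4216 + 4*(-3*6)*64) = sqrt(-4216 + 4*(-18)*64) = sqrt(-4216 - 4608) = sqrt(-8824) = 2*I*sqrt(2206)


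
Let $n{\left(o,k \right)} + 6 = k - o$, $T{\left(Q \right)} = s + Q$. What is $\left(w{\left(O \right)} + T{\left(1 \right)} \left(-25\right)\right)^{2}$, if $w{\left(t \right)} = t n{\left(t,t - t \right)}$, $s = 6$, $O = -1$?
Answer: $28900$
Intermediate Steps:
$T{\left(Q \right)} = 6 + Q$
$n{\left(o,k \right)} = -6 + k - o$ ($n{\left(o,k \right)} = -6 + \left(k - o\right) = -6 + k - o$)
$w{\left(t \right)} = t \left(-6 - t\right)$ ($w{\left(t \right)} = t \left(-6 + \left(t - t\right) - t\right) = t \left(-6 + 0 - t\right) = t \left(-6 - t\right)$)
$\left(w{\left(O \right)} + T{\left(1 \right)} \left(-25\right)\right)^{2} = \left(\left(-1\right) \left(-1\right) \left(6 - 1\right) + \left(6 + 1\right) \left(-25\right)\right)^{2} = \left(\left(-1\right) \left(-1\right) 5 + 7 \left(-25\right)\right)^{2} = \left(5 - 175\right)^{2} = \left(-170\right)^{2} = 28900$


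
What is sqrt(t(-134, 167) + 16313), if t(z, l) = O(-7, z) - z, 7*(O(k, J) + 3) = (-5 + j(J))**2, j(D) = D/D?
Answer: 2*sqrt(201467)/7 ≈ 128.24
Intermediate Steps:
j(D) = 1
O(k, J) = -5/7 (O(k, J) = -3 + (-5 + 1)**2/7 = -3 + (1/7)*(-4)**2 = -3 + (1/7)*16 = -3 + 16/7 = -5/7)
t(z, l) = -5/7 - z
sqrt(t(-134, 167) + 16313) = sqrt((-5/7 - 1*(-134)) + 16313) = sqrt((-5/7 + 134) + 16313) = sqrt(933/7 + 16313) = sqrt(115124/7) = 2*sqrt(201467)/7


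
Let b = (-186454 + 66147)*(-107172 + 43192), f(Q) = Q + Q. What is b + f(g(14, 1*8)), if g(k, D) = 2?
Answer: 7697241864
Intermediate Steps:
f(Q) = 2*Q
b = 7697241860 (b = -120307*(-63980) = 7697241860)
b + f(g(14, 1*8)) = 7697241860 + 2*2 = 7697241860 + 4 = 7697241864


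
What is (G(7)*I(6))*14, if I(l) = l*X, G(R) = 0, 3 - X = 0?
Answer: 0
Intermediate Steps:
X = 3 (X = 3 - 1*0 = 3 + 0 = 3)
I(l) = 3*l (I(l) = l*3 = 3*l)
(G(7)*I(6))*14 = (0*(3*6))*14 = (0*18)*14 = 0*14 = 0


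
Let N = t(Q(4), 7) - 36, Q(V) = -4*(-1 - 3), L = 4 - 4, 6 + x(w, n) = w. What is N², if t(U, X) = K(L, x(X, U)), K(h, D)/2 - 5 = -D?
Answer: 784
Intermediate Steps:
x(w, n) = -6 + w
L = 0
Q(V) = 16 (Q(V) = -4*(-4) = 16)
K(h, D) = 10 - 2*D (K(h, D) = 10 + 2*(-D) = 10 - 2*D)
t(U, X) = 22 - 2*X (t(U, X) = 10 - 2*(-6 + X) = 10 + (12 - 2*X) = 22 - 2*X)
N = -28 (N = (22 - 2*7) - 36 = (22 - 14) - 36 = 8 - 36 = -28)
N² = (-28)² = 784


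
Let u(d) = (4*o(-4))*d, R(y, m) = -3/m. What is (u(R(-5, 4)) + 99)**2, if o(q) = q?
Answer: 12321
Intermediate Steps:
u(d) = -16*d (u(d) = (4*(-4))*d = -16*d)
(u(R(-5, 4)) + 99)**2 = (-(-48)/4 + 99)**2 = (-16*(-3/4) + 99)**2 = (12 + 99)**2 = 111**2 = 12321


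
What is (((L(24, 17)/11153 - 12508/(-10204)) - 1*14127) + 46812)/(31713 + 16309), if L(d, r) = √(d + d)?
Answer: 41691281/61252061 + 2*√3/267794683 ≈ 0.68065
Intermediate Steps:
L(d, r) = √2*√d (L(d, r) = √(2*d) = √2*√d)
(((L(24, 17)/11153 - 12508/(-10204)) - 1*14127) + 46812)/(31713 + 16309) = ((((√2*√24)/11153 - 12508/(-10204)) - 1*14127) + 46812)/(31713 + 16309) = ((((√2*(2*√6))*(1/11153) - 12508*(-1/10204)) - 14127) + 46812)/48022 = ((((4*√3)*(1/11153) + 3127/2551) - 14127) + 46812)*(1/48022) = (((4*√3/11153 + 3127/2551) - 14127) + 46812)*(1/48022) = (((3127/2551 + 4*√3/11153) - 14127) + 46812)*(1/48022) = ((-36034850/2551 + 4*√3/11153) + 46812)*(1/48022) = (83382562/2551 + 4*√3/11153)*(1/48022) = 41691281/61252061 + 2*√3/267794683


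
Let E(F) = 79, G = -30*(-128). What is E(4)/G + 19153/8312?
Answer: 9275521/3989760 ≈ 2.3248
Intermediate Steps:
G = 3840
E(4)/G + 19153/8312 = 79/3840 + 19153/8312 = 9275521/3989760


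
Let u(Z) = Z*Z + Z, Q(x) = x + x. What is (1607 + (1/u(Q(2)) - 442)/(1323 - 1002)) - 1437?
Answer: 1082561/6420 ≈ 168.62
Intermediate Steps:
Q(x) = 2*x
u(Z) = Z + Z**2 (u(Z) = Z**2 + Z = Z + Z**2)
(1607 + (1/u(Q(2)) - 442)/(1323 - 1002)) - 1437 = (1607 + (1/((2*2)*(1 + 2*2)) - 442)/(1323 - 1002)) - 1437 = (1607 + (1/(4*(1 + 4)) - 442)/321) - 1437 = (1607 + (1/(4*5) - 442)*(1/321)) - 1437 = (1607 + (1/20 - 442)*(1/321)) - 1437 = (1607 - 8839/20*1/321) - 1437 = (1607 - 8839/6420) - 1437 = 10308101/6420 - 1437 = 1082561/6420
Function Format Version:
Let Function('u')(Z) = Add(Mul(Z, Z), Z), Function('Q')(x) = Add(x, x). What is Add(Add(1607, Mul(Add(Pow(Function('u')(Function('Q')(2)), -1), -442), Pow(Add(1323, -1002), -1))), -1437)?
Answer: Rational(1082561, 6420) ≈ 168.62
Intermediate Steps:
Function('Q')(x) = Mul(2, x)
Function('u')(Z) = Add(Z, Pow(Z, 2)) (Function('u')(Z) = Add(Pow(Z, 2), Z) = Add(Z, Pow(Z, 2)))
Add(Add(1607, Mul(Add(Pow(Function('u')(Function('Q')(2)), -1), -442), Pow(Add(1323, -1002), -1))), -1437) = Add(Add(1607, Mul(Add(Pow(Mul(Mul(2, 2), Add(1, Mul(2, 2))), -1), -442), Pow(Add(1323, -1002), -1))), -1437) = Add(Add(1607, Mul(Add(Pow(Mul(4, Add(1, 4)), -1), -442), Pow(321, -1))), -1437) = Add(Add(1607, Mul(Add(Pow(Mul(4, 5), -1), -442), Rational(1, 321))), -1437) = Add(Add(1607, Mul(Add(Pow(20, -1), -442), Rational(1, 321))), -1437) = Add(Add(1607, Mul(Add(Rational(1, 20), -442), Rational(1, 321))), -1437) = Add(Add(1607, Mul(Rational(-8839, 20), Rational(1, 321))), -1437) = Add(Add(1607, Rational(-8839, 6420)), -1437) = Add(Rational(10308101, 6420), -1437) = Rational(1082561, 6420)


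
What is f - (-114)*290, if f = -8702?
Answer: 24358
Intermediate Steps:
f - (-114)*290 = -8702 - (-114)*290 = -8702 - 1*(-33060) = -8702 + 33060 = 24358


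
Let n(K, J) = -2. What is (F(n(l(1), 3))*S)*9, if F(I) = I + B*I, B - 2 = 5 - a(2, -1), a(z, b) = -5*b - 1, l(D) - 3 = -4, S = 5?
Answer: -360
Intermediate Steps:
l(D) = -1 (l(D) = 3 - 4 = -1)
a(z, b) = -1 - 5*b
B = 3 (B = 2 + (5 - (-1 - 5*(-1))) = 2 + (5 - (-1 + 5)) = 2 + (5 - 1*4) = 2 + (5 - 4) = 2 + 1 = 3)
F(I) = 4*I (F(I) = I + 3*I = 4*I)
(F(n(l(1), 3))*S)*9 = ((4*(-2))*5)*9 = -8*5*9 = -40*9 = -360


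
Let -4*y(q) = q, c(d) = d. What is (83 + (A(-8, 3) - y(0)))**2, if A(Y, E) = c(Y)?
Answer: 5625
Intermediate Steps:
A(Y, E) = Y
y(q) = -q/4
(83 + (A(-8, 3) - y(0)))**2 = (83 + (-8 - (-1)*0/4))**2 = (83 + (-8 - 1*0))**2 = (83 + (-8 + 0))**2 = (83 - 8)**2 = 75**2 = 5625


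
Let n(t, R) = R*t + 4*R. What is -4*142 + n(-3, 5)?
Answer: -563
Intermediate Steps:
n(t, R) = 4*R + R*t
-4*142 + n(-3, 5) = -4*142 + 5*(4 - 3) = -568 + 5*1 = -568 + 5 = -563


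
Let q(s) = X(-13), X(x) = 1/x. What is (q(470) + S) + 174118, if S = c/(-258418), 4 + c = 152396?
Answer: 292467844849/1679717 ≈ 1.7412e+5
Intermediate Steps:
c = 152392 (c = -4 + 152396 = 152392)
S = -76196/129209 (S = 152392/(-258418) = 152392*(-1/258418) = -76196/129209 ≈ -0.58971)
q(s) = -1/13 (q(s) = 1/(-13) = -1/13)
(q(470) + S) + 174118 = (-1/13 - 76196/129209) + 174118 = -1119757/1679717 + 174118 = 292467844849/1679717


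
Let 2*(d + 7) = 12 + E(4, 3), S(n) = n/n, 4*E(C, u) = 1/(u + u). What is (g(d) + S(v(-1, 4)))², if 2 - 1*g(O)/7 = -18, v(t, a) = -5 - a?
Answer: 19881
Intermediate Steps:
E(C, u) = 1/(8*u) (E(C, u) = 1/(4*(u + u)) = 1/(4*((2*u))) = (1/(2*u))/4 = 1/(8*u))
S(n) = 1
d = -47/48 (d = -7 + (12 + (⅛)/3)/2 = -7 + (12 + (⅛)*(⅓))/2 = -7 + (12 + 1/24)/2 = -7 + (½)*(289/24) = -7 + 289/48 = -47/48 ≈ -0.97917)
g(O) = 140 (g(O) = 14 - 7*(-18) = 14 + 126 = 140)
(g(d) + S(v(-1, 4)))² = (140 + 1)² = 141² = 19881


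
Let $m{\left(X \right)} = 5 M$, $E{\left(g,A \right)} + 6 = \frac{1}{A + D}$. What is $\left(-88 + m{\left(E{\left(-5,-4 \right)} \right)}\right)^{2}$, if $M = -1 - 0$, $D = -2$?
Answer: $8649$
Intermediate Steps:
$M = -1$ ($M = -1 + 0 = -1$)
$E{\left(g,A \right)} = -6 + \frac{1}{-2 + A}$ ($E{\left(g,A \right)} = -6 + \frac{1}{A - 2} = -6 + \frac{1}{-2 + A}$)
$m{\left(X \right)} = -5$ ($m{\left(X \right)} = 5 \left(-1\right) = -5$)
$\left(-88 + m{\left(E{\left(-5,-4 \right)} \right)}\right)^{2} = \left(-88 - 5\right)^{2} = \left(-93\right)^{2} = 8649$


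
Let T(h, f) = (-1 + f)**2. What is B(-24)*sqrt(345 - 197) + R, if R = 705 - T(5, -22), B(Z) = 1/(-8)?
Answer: 176 - sqrt(37)/4 ≈ 174.48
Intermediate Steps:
B(Z) = -1/8
R = 176 (R = 705 - (-1 - 22)**2 = 705 - 1*(-23)**2 = 705 - 1*529 = 705 - 529 = 176)
B(-24)*sqrt(345 - 197) + R = -sqrt(345 - 197)/8 + 176 = -sqrt(37)/4 + 176 = 176 - sqrt(37)/4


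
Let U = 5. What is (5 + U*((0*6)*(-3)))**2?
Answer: 25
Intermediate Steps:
(5 + U*((0*6)*(-3)))**2 = (5 + 5*((0*6)*(-3)))**2 = (5 + 5*(0*(-3)))**2 = (5 + 5*0)**2 = (5 + 0)**2 = 5**2 = 25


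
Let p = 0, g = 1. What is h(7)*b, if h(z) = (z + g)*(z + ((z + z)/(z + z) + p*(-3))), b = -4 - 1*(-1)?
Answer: -192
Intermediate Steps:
b = -3 (b = -4 + 1 = -3)
h(z) = (1 + z)² (h(z) = (z + 1)*(z + ((z + z)/(z + z) + 0*(-3))) = (1 + z)*(z + ((2*z)/((2*z)) + 0)) = (1 + z)*(z + ((2*z)*(1/(2*z)) + 0)) = (1 + z)*(z + (1 + 0)) = (1 + z)*(z + 1) = (1 + z)*(1 + z) = (1 + z)²)
h(7)*b = (1 + 7² + 2*7)*(-3) = (1 + 49 + 14)*(-3) = 64*(-3) = -192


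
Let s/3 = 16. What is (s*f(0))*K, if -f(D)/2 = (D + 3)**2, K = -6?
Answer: 5184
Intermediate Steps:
s = 48 (s = 3*16 = 48)
f(D) = -2*(3 + D)**2 (f(D) = -2*(D + 3)**2 = -2*(3 + D)**2)
(s*f(0))*K = (48*(-2*(3 + 0)**2))*(-6) = (48*(-2*3**2))*(-6) = (48*(-2*9))*(-6) = (48*(-18))*(-6) = -864*(-6) = 5184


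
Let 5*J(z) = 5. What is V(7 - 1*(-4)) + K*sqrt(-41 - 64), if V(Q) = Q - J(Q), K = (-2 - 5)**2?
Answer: 10 + 49*I*sqrt(105) ≈ 10.0 + 502.1*I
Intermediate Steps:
J(z) = 1 (J(z) = (1/5)*5 = 1)
K = 49 (K = (-7)**2 = 49)
V(Q) = -1 + Q (V(Q) = Q - 1*1 = Q - 1 = -1 + Q)
V(7 - 1*(-4)) + K*sqrt(-41 - 64) = (-1 + (7 - 1*(-4))) + 49*sqrt(-41 - 64) = (-1 + (7 + 4)) + 49*sqrt(-105) = (-1 + 11) + 49*(I*sqrt(105)) = 10 + 49*I*sqrt(105)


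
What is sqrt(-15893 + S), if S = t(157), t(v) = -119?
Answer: 2*I*sqrt(4003) ≈ 126.54*I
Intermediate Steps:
S = -119
sqrt(-15893 + S) = sqrt(-15893 - 119) = sqrt(-16012) = 2*I*sqrt(4003)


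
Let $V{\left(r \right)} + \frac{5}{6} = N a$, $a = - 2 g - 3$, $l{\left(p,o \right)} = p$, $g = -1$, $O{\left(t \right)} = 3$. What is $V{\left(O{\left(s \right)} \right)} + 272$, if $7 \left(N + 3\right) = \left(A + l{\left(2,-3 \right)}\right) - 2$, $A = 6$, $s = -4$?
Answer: $\frac{11479}{42} \approx 273.31$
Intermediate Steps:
$N = - \frac{15}{7}$ ($N = -3 + \frac{\left(6 + 2\right) - 2}{7} = -3 + \frac{8 - 2}{7} = -3 + \frac{1}{7} \cdot 6 = -3 + \frac{6}{7} = - \frac{15}{7} \approx -2.1429$)
$a = -1$ ($a = \left(-2\right) \left(-1\right) - 3 = 2 - 3 = -1$)
$V{\left(r \right)} = \frac{55}{42}$ ($V{\left(r \right)} = - \frac{5}{6} - - \frac{15}{7} = - \frac{5}{6} + \frac{15}{7} = \frac{55}{42}$)
$V{\left(O{\left(s \right)} \right)} + 272 = \frac{55}{42} + 272 = \frac{11479}{42}$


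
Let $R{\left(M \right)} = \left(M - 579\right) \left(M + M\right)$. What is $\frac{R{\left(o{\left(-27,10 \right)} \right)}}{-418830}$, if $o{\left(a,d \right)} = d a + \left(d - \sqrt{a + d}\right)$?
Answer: $- \frac{218123}{209415} - \frac{1099 i \sqrt{17}}{209415} \approx -1.0416 - 0.021638 i$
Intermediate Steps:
$o{\left(a,d \right)} = d - \sqrt{a + d} + a d$ ($o{\left(a,d \right)} = a d + \left(d - \sqrt{a + d}\right) = d - \sqrt{a + d} + a d$)
$R{\left(M \right)} = 2 M \left(-579 + M\right)$ ($R{\left(M \right)} = \left(-579 + M\right) 2 M = 2 M \left(-579 + M\right)$)
$\frac{R{\left(o{\left(-27,10 \right)} \right)}}{-418830} = \frac{2 \left(10 - \sqrt{-27 + 10} - 270\right) \left(-579 - \left(260 + \sqrt{-27 + 10}\right)\right)}{-418830} = 2 \left(10 - \sqrt{-17} - 270\right) \left(-579 - \left(260 + \sqrt{-17}\right)\right) \left(- \frac{1}{418830}\right) = 2 \left(10 - i \sqrt{17} - 270\right) \left(-579 - \left(260 + i \sqrt{17}\right)\right) \left(- \frac{1}{418830}\right) = 2 \left(-260 - i \sqrt{17}\right) \left(-579 - \left(260 + i \sqrt{17}\right)\right) \left(- \frac{1}{418830}\right) = 2 \left(-260 - i \sqrt{17}\right) \left(-839 - i \sqrt{17}\right) \left(- \frac{1}{418830}\right) = 2 \left(-839 - i \sqrt{17}\right) \left(-260 - i \sqrt{17}\right) \left(- \frac{1}{418830}\right) = - \frac{\left(-839 - i \sqrt{17}\right) \left(-260 - i \sqrt{17}\right)}{209415}$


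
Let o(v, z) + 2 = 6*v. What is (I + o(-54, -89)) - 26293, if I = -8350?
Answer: -34969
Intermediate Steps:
o(v, z) = -2 + 6*v
(I + o(-54, -89)) - 26293 = (-8350 + (-2 + 6*(-54))) - 26293 = (-8350 + (-2 - 324)) - 26293 = (-8350 - 326) - 26293 = -8676 - 26293 = -34969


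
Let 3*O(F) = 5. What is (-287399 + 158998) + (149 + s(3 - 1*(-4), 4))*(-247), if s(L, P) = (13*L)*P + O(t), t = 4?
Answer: -766571/3 ≈ -2.5552e+5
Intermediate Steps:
O(F) = 5/3 (O(F) = (⅓)*5 = 5/3)
s(L, P) = 5/3 + 13*L*P (s(L, P) = (13*L)*P + 5/3 = 13*L*P + 5/3 = 5/3 + 13*L*P)
(-287399 + 158998) + (149 + s(3 - 1*(-4), 4))*(-247) = (-287399 + 158998) + (149 + (5/3 + 13*(3 - 1*(-4))*4))*(-247) = -128401 + (149 + (5/3 + 13*(3 + 4)*4))*(-247) = -128401 + (149 + (5/3 + 13*7*4))*(-247) = -128401 + (149 + (5/3 + 364))*(-247) = -128401 + (149 + 1097/3)*(-247) = -128401 + (1544/3)*(-247) = -128401 - 381368/3 = -766571/3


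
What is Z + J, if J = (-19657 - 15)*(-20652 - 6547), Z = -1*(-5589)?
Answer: 535064317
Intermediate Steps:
Z = 5589
J = 535058728 (J = -19672*(-27199) = 535058728)
Z + J = 5589 + 535058728 = 535064317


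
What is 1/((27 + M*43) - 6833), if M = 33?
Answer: -1/5387 ≈ -0.00018563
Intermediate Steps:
1/((27 + M*43) - 6833) = 1/((27 + 33*43) - 6833) = 1/((27 + 1419) - 6833) = 1/(1446 - 6833) = 1/(-5387) = -1/5387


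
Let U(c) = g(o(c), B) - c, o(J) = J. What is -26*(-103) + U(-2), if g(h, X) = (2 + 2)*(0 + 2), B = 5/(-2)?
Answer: 2688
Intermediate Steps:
B = -5/2 (B = 5*(-½) = -5/2 ≈ -2.5000)
g(h, X) = 8 (g(h, X) = 4*2 = 8)
U(c) = 8 - c
-26*(-103) + U(-2) = -26*(-103) + (8 - 1*(-2)) = 2678 + (8 + 2) = 2678 + 10 = 2688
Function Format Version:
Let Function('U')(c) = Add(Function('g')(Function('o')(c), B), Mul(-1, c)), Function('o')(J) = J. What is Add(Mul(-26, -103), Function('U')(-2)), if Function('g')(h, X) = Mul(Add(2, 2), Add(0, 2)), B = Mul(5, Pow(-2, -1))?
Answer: 2688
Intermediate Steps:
B = Rational(-5, 2) (B = Mul(5, Rational(-1, 2)) = Rational(-5, 2) ≈ -2.5000)
Function('g')(h, X) = 8 (Function('g')(h, X) = Mul(4, 2) = 8)
Function('U')(c) = Add(8, Mul(-1, c))
Add(Mul(-26, -103), Function('U')(-2)) = Add(Mul(-26, -103), Add(8, Mul(-1, -2))) = Add(2678, Add(8, 2)) = Add(2678, 10) = 2688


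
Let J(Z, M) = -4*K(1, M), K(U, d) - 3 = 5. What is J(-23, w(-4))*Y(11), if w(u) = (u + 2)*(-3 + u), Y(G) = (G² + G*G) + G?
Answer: -8096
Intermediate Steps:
K(U, d) = 8 (K(U, d) = 3 + 5 = 8)
Y(G) = G + 2*G² (Y(G) = (G² + G²) + G = 2*G² + G = G + 2*G²)
w(u) = (-3 + u)*(2 + u) (w(u) = (2 + u)*(-3 + u) = (-3 + u)*(2 + u))
J(Z, M) = -32 (J(Z, M) = -4*8 = -32)
J(-23, w(-4))*Y(11) = -352*(1 + 2*11) = -352*(1 + 22) = -352*23 = -32*253 = -8096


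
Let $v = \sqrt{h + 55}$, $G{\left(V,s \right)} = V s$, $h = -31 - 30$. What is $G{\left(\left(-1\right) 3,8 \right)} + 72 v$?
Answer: $-24 + 72 i \sqrt{6} \approx -24.0 + 176.36 i$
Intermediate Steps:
$h = -61$
$v = i \sqrt{6}$ ($v = \sqrt{-61 + 55} = \sqrt{-6} = i \sqrt{6} \approx 2.4495 i$)
$G{\left(\left(-1\right) 3,8 \right)} + 72 v = \left(-1\right) 3 \cdot 8 + 72 i \sqrt{6} = \left(-3\right) 8 + 72 i \sqrt{6} = -24 + 72 i \sqrt{6}$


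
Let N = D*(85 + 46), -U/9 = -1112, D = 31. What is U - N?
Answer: 5947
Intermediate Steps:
U = 10008 (U = -9*(-1112) = 10008)
N = 4061 (N = 31*(85 + 46) = 31*131 = 4061)
U - N = 10008 - 1*4061 = 10008 - 4061 = 5947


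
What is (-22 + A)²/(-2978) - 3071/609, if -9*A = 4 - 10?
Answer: -14133901/2720403 ≈ -5.1955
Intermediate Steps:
A = ⅔ (A = -(4 - 10)/9 = -⅑*(-6) = ⅔ ≈ 0.66667)
(-22 + A)²/(-2978) - 3071/609 = (-22 + ⅔)²/(-2978) - 3071/609 = (-64/3)²*(-1/2978) - 3071*1/609 = (4096/9)*(-1/2978) - 3071/609 = -2048/13401 - 3071/609 = -14133901/2720403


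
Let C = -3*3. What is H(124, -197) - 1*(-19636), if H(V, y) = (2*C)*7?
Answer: 19510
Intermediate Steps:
C = -9
H(V, y) = -126 (H(V, y) = (2*(-9))*7 = -18*7 = -126)
H(124, -197) - 1*(-19636) = -126 - 1*(-19636) = -126 + 19636 = 19510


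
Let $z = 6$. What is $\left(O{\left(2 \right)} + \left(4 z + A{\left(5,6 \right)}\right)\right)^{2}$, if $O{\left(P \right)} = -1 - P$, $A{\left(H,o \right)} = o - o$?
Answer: $441$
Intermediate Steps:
$A{\left(H,o \right)} = 0$
$\left(O{\left(2 \right)} + \left(4 z + A{\left(5,6 \right)}\right)\right)^{2} = \left(\left(-1 - 2\right) + \left(4 \cdot 6 + 0\right)\right)^{2} = \left(\left(-1 - 2\right) + \left(24 + 0\right)\right)^{2} = \left(-3 + 24\right)^{2} = 21^{2} = 441$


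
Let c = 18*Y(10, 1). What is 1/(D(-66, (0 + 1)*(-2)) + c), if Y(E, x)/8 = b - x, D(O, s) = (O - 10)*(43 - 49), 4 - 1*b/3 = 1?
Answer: 1/1608 ≈ 0.00062189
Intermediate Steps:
b = 9 (b = 12 - 3*1 = 12 - 3 = 9)
D(O, s) = 60 - 6*O (D(O, s) = (-10 + O)*(-6) = 60 - 6*O)
Y(E, x) = 72 - 8*x (Y(E, x) = 8*(9 - x) = 72 - 8*x)
c = 1152 (c = 18*(72 - 8*1) = 18*(72 - 8) = 18*64 = 1152)
1/(D(-66, (0 + 1)*(-2)) + c) = 1/((60 - 6*(-66)) + 1152) = 1/((60 + 396) + 1152) = 1/(456 + 1152) = 1/1608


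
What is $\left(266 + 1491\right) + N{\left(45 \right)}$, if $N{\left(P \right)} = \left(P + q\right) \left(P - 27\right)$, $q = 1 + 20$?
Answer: $2945$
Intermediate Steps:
$q = 21$
$N{\left(P \right)} = \left(-27 + P\right) \left(21 + P\right)$ ($N{\left(P \right)} = \left(P + 21\right) \left(P - 27\right) = \left(21 + P\right) \left(-27 + P\right) = \left(-27 + P\right) \left(21 + P\right)$)
$\left(266 + 1491\right) + N{\left(45 \right)} = \left(266 + 1491\right) - \left(837 - 2025\right) = 1757 - -1188 = 1757 + 1188 = 2945$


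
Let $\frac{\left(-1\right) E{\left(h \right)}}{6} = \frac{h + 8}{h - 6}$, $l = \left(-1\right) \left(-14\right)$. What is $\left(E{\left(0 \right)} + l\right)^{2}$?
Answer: $484$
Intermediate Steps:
$l = 14$
$E{\left(h \right)} = - \frac{6 \left(8 + h\right)}{-6 + h}$ ($E{\left(h \right)} = - 6 \frac{h + 8}{h - 6} = - 6 \frac{8 + h}{-6 + h} = - \frac{6 \left(8 + h\right)}{-6 + h}$)
$\left(E{\left(0 \right)} + l\right)^{2} = \left(\frac{6 \left(-8 - 0\right)}{-6 + 0} + 14\right)^{2} = \left(\frac{6 \left(-8 + 0\right)}{-6} + 14\right)^{2} = \left(6 \left(- \frac{1}{6}\right) \left(-8\right) + 14\right)^{2} = \left(8 + 14\right)^{2} = 22^{2} = 484$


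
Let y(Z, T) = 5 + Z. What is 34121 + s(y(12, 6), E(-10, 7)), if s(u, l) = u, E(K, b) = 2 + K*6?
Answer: 34138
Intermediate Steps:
E(K, b) = 2 + 6*K
34121 + s(y(12, 6), E(-10, 7)) = 34121 + (5 + 12) = 34121 + 17 = 34138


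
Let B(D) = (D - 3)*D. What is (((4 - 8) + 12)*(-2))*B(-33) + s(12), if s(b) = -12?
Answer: -19020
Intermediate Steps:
B(D) = D*(-3 + D) (B(D) = (-3 + D)*D = D*(-3 + D))
(((4 - 8) + 12)*(-2))*B(-33) + s(12) = (((4 - 8) + 12)*(-2))*(-33*(-3 - 33)) - 12 = ((-4 + 12)*(-2))*(-33*(-36)) - 12 = (8*(-2))*1188 - 12 = -16*1188 - 12 = -19008 - 12 = -19020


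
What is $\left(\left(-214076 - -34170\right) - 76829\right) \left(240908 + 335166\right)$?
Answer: $-147898358390$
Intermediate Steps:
$\left(\left(-214076 - -34170\right) - 76829\right) \left(240908 + 335166\right) = \left(\left(-214076 + 34170\right) - 76829\right) 576074 = \left(-179906 - 76829\right) 576074 = \left(-256735\right) 576074 = -147898358390$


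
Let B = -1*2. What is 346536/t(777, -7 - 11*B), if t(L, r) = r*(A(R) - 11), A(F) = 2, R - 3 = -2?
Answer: -38504/15 ≈ -2566.9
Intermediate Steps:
R = 1 (R = 3 - 2 = 1)
B = -2
t(L, r) = -9*r (t(L, r) = r*(2 - 11) = r*(-9) = -9*r)
346536/t(777, -7 - 11*B) = 346536/((-9*(-7 - 11*(-2)))) = 346536/((-9*(-7 + 22))) = 346536/((-9*15)) = 346536/(-135) = 346536*(-1/135) = -38504/15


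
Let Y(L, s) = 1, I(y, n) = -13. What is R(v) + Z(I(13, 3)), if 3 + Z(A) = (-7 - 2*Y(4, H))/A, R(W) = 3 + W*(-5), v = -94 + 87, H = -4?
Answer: 464/13 ≈ 35.692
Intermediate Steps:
v = -7
R(W) = 3 - 5*W
Z(A) = -3 - 9/A (Z(A) = -3 + (-7 - 2*1)/A = -3 + (-7 - 2)/A = -3 - 9/A)
R(v) + Z(I(13, 3)) = (3 - 5*(-7)) + (-3 - 9/(-13)) = (3 + 35) + (-3 - 9*(-1/13)) = 38 + (-3 + 9/13) = 38 - 30/13 = 464/13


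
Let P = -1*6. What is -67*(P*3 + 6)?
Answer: 804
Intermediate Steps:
P = -6
-67*(P*3 + 6) = -67*(-6*3 + 6) = -67*(-18 + 6) = -67*(-12) = 804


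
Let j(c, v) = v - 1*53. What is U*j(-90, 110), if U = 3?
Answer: 171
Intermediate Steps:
j(c, v) = -53 + v (j(c, v) = v - 53 = -53 + v)
U*j(-90, 110) = 3*(-53 + 110) = 3*57 = 171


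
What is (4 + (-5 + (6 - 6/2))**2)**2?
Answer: 64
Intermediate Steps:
(4 + (-5 + (6 - 6/2))**2)**2 = (4 + (-5 + (6 - 1*3))**2)**2 = (4 + (-5 + (6 - 3))**2)**2 = (4 + (-5 + 3)**2)**2 = (4 + (-2)**2)**2 = (4 + 4)**2 = 8**2 = 64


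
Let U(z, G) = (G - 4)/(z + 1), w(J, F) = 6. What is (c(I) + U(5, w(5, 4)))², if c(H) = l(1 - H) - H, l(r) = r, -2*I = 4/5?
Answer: 1024/225 ≈ 4.5511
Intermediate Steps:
I = -⅖ (I = -2/5 = -½*⅘ = -⅖ ≈ -0.40000)
U(z, G) = (-4 + G)/(1 + z)
c(H) = 1 - 2*H (c(H) = (1 - H) - H = 1 - 2*H)
(c(I) + U(5, w(5, 4)))² = ((1 - 2*(-⅖)) + (-4 + 6)/(1 + 5))² = ((1 + ⅘) + 2/6)² = (9/5 + (⅙)*2)² = (9/5 + ⅓)² = (32/15)² = 1024/225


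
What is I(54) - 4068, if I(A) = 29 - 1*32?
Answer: -4071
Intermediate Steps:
I(A) = -3 (I(A) = 29 - 32 = -3)
I(54) - 4068 = -3 - 4068 = -4071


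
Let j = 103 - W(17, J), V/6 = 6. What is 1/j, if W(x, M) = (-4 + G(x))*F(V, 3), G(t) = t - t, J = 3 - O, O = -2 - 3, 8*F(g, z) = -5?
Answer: 2/201 ≈ 0.0099503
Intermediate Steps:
V = 36 (V = 6*6 = 36)
F(g, z) = -5/8 (F(g, z) = (1/8)*(-5) = -5/8)
O = -5
J = 8 (J = 3 - 1*(-5) = 3 + 5 = 8)
G(t) = 0
W(x, M) = 5/2 (W(x, M) = (-4 + 0)*(-5/8) = -4*(-5/8) = 5/2)
j = 201/2 (j = 103 - 1*5/2 = 103 - 5/2 = 201/2 ≈ 100.50)
1/j = 1/(201/2) = 2/201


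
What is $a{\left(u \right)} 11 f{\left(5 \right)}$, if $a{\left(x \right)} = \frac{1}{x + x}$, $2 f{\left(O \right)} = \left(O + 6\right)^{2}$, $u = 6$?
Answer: $\frac{1331}{24} \approx 55.458$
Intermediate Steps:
$f{\left(O \right)} = \frac{\left(6 + O\right)^{2}}{2}$ ($f{\left(O \right)} = \frac{\left(O + 6\right)^{2}}{2} = \frac{\left(6 + O\right)^{2}}{2}$)
$a{\left(x \right)} = \frac{1}{2 x}$
$a{\left(u \right)} 11 f{\left(5 \right)} = \frac{1}{2 \cdot 6} \cdot 11 \frac{\left(6 + 5\right)^{2}}{2} = \frac{1}{2} \cdot \frac{1}{6} \cdot 11 \frac{11^{2}}{2} = \frac{1}{12} \cdot 11 \cdot \frac{1}{2} \cdot 121 = \frac{11}{12} \cdot \frac{121}{2} = \frac{1331}{24}$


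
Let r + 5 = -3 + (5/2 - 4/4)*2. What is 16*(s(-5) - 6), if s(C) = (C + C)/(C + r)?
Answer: -80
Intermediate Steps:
r = -5 (r = -5 + (-3 + (5/2 - 4/4)*2) = -5 + (-3 + (5*(½) - 4*¼)*2) = -5 + (-3 + (5/2 - 1)*2) = -5 + (-3 + (3/2)*2) = -5 + (-3 + 3) = -5 + 0 = -5)
s(C) = 2*C/(-5 + C) (s(C) = (C + C)/(C - 5) = (2*C)/(-5 + C) = 2*C/(-5 + C))
16*(s(-5) - 6) = 16*(2*(-5)/(-5 - 5) - 6) = 16*(2*(-5)/(-10) - 6) = 16*(2*(-5)*(-⅒) - 6) = 16*(1 - 6) = 16*(-5) = -80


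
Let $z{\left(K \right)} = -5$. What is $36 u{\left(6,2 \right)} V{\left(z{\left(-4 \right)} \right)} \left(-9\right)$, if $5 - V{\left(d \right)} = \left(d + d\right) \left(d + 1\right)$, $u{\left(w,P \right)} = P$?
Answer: $22680$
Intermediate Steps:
$V{\left(d \right)} = 5 - 2 d \left(1 + d\right)$ ($V{\left(d \right)} = 5 - \left(d + d\right) \left(d + 1\right) = 5 - 2 d \left(1 + d\right)$)
$36 u{\left(6,2 \right)} V{\left(z{\left(-4 \right)} \right)} \left(-9\right) = 36 \cdot 2 \left(5 - -10 - 2 \left(-5\right)^{2}\right) \left(-9\right) = 72 \left(5 + 10 - 50\right) \left(-9\right) = 72 \left(\left(-35\right) \left(-9\right)\right) = 72 \cdot 315 = 22680$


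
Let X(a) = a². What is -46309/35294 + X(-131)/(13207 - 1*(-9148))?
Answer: -429557361/788997370 ≈ -0.54443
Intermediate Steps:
-46309/35294 + X(-131)/(13207 - 1*(-9148)) = -46309/35294 + (-131)²/(13207 - 1*(-9148)) = -46309*1/35294 + 17161/(13207 + 9148) = -46309/35294 + 17161/22355 = -429557361/788997370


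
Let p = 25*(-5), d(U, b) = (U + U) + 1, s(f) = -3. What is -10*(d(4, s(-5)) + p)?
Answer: 1160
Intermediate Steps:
d(U, b) = 1 + 2*U (d(U, b) = 2*U + 1 = 1 + 2*U)
p = -125
-10*(d(4, s(-5)) + p) = -10*((1 + 2*4) - 125) = -10*((1 + 8) - 125) = -10*(9 - 125) = -10*(-116) = 1160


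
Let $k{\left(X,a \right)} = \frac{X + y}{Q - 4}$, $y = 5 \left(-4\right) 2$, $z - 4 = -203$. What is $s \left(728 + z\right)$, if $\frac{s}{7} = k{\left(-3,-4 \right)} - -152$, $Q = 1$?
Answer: $\frac{1847797}{3} \approx 6.1593 \cdot 10^{5}$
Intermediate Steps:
$z = -199$ ($z = 4 - 203 = -199$)
$y = -40$ ($y = \left(-20\right) 2 = -40$)
$k{\left(X,a \right)} = \frac{40}{3} - \frac{X}{3}$ ($k{\left(X,a \right)} = \frac{X - 40}{1 - 4} = \frac{-40 + X}{-3} = \left(-40 + X\right) \left(- \frac{1}{3}\right) = \frac{40}{3} - \frac{X}{3}$)
$s = \frac{3493}{3}$ ($s = 7 \left(\left(\frac{40}{3} - -1\right) - -152\right) = 7 \left(\left(\frac{40}{3} + 1\right) + 152\right) = 7 \left(\frac{43}{3} + 152\right) = 7 \cdot \frac{499}{3} = \frac{3493}{3} \approx 1164.3$)
$s \left(728 + z\right) = \frac{3493 \left(728 - 199\right)}{3} = \frac{3493}{3} \cdot 529 = \frac{1847797}{3}$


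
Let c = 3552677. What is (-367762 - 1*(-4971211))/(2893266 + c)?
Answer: 4603449/6445943 ≈ 0.71416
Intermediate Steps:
(-367762 - 1*(-4971211))/(2893266 + c) = (-367762 - 1*(-4971211))/(2893266 + 3552677) = (-367762 + 4971211)/6445943 = 4603449*(1/6445943) = 4603449/6445943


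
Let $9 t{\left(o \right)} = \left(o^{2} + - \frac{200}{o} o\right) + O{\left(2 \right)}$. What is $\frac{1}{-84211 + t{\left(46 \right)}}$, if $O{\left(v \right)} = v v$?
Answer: $- \frac{3}{251993} \approx -1.1905 \cdot 10^{-5}$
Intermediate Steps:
$O{\left(v \right)} = v^{2}$
$t{\left(o \right)} = - \frac{196}{9} + \frac{o^{2}}{9}$ ($t{\left(o \right)} = \frac{\left(o^{2} + - \frac{200}{o} o\right) + 2^{2}}{9} = \frac{\left(o^{2} - 200\right) + 4}{9} = \frac{\left(-200 + o^{2}\right) + 4}{9} = \frac{-196 + o^{2}}{9} = - \frac{196}{9} + \frac{o^{2}}{9}$)
$\frac{1}{-84211 + t{\left(46 \right)}} = \frac{1}{-84211 - \left(\frac{196}{9} - \frac{46^{2}}{9}\right)} = \frac{1}{-84211 + \left(- \frac{196}{9} + \frac{1}{9} \cdot 2116\right)} = \frac{1}{-84211 + \left(- \frac{196}{9} + \frac{2116}{9}\right)} = \frac{1}{-84211 + \frac{640}{3}} = \frac{1}{- \frac{251993}{3}} = - \frac{3}{251993}$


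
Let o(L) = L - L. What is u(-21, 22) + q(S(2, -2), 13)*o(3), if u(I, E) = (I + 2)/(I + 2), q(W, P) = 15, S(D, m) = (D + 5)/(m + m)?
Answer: 1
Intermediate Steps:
S(D, m) = (5 + D)/(2*m) (S(D, m) = (5 + D)/((2*m)) = (5 + D)*(1/(2*m)) = (5 + D)/(2*m))
u(I, E) = 1 (u(I, E) = (2 + I)/(2 + I) = 1)
o(L) = 0
u(-21, 22) + q(S(2, -2), 13)*o(3) = 1 + 15*0 = 1 + 0 = 1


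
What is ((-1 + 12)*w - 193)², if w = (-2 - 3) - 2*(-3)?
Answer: 33124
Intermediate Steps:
w = 1 (w = -5 + 6 = 1)
((-1 + 12)*w - 193)² = ((-1 + 12)*1 - 193)² = (11*1 - 193)² = (11 - 193)² = (-182)² = 33124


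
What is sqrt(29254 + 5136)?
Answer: sqrt(34390) ≈ 185.45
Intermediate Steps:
sqrt(29254 + 5136) = sqrt(34390)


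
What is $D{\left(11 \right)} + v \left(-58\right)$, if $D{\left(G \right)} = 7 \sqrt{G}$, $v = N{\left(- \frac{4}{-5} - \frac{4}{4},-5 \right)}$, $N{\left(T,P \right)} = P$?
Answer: $290 + 7 \sqrt{11} \approx 313.22$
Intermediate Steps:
$v = -5$
$D{\left(11 \right)} + v \left(-58\right) = 7 \sqrt{11} - -290 = 7 \sqrt{11} + 290 = 290 + 7 \sqrt{11}$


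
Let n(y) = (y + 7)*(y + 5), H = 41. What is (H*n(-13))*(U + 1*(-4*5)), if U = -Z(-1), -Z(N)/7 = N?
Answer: -53136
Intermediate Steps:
Z(N) = -7*N
n(y) = (5 + y)*(7 + y) (n(y) = (7 + y)*(5 + y) = (5 + y)*(7 + y))
U = -7 (U = -(-7)*(-1) = -1*7 = -7)
(H*n(-13))*(U + 1*(-4*5)) = (41*(35 + (-13)**2 + 12*(-13)))*(-7 + 1*(-4*5)) = (41*(35 + 169 - 156))*(-7 + 1*(-20)) = (41*48)*(-7 - 20) = 1968*(-27) = -53136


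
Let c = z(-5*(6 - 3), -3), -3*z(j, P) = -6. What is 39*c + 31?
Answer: 109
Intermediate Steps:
z(j, P) = 2 (z(j, P) = -⅓*(-6) = 2)
c = 2
39*c + 31 = 39*2 + 31 = 78 + 31 = 109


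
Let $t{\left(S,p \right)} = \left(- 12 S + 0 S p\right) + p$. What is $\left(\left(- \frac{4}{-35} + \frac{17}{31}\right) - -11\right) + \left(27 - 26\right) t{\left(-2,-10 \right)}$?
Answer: $\frac{27844}{1085} \approx 25.663$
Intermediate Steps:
$t{\left(S,p \right)} = p - 12 S$ ($t{\left(S,p \right)} = \left(- 12 S + 0 p\right) + p = \left(- 12 S + 0\right) + p = - 12 S + p = p - 12 S$)
$\left(\left(- \frac{4}{-35} + \frac{17}{31}\right) - -11\right) + \left(27 - 26\right) t{\left(-2,-10 \right)} = \left(\left(- \frac{4}{-35} + \frac{17}{31}\right) - -11\right) + \left(27 - 26\right) \left(-10 - -24\right) = \left(\left(\left(-4\right) \left(- \frac{1}{35}\right) + 17 \cdot \frac{1}{31}\right) + 11\right) + 1 \left(-10 + 24\right) = \left(\left(\frac{4}{35} + \frac{17}{31}\right) + 11\right) + 1 \cdot 14 = \left(\frac{719}{1085} + 11\right) + 14 = \frac{12654}{1085} + 14 = \frac{27844}{1085}$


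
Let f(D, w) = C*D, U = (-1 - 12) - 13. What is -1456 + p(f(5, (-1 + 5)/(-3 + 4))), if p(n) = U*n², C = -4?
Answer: -11856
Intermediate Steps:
U = -26 (U = -13 - 13 = -26)
f(D, w) = -4*D
p(n) = -26*n²
-1456 + p(f(5, (-1 + 5)/(-3 + 4))) = -1456 - 26*(-4*5)² = -1456 - 26*(-20)² = -1456 - 26*400 = -1456 - 10400 = -11856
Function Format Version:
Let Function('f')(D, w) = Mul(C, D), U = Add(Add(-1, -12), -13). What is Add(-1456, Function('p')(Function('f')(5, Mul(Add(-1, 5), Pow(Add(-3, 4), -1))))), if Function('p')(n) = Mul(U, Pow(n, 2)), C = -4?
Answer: -11856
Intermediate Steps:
U = -26 (U = Add(-13, -13) = -26)
Function('f')(D, w) = Mul(-4, D)
Function('p')(n) = Mul(-26, Pow(n, 2))
Add(-1456, Function('p')(Function('f')(5, Mul(Add(-1, 5), Pow(Add(-3, 4), -1))))) = Add(-1456, Mul(-26, Pow(Mul(-4, 5), 2))) = Add(-1456, Mul(-26, Pow(-20, 2))) = Add(-1456, Mul(-26, 400)) = Add(-1456, -10400) = -11856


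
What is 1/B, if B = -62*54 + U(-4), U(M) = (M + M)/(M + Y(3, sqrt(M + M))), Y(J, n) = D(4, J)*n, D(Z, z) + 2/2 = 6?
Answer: -11299/37827379 - 5*I*sqrt(2)/151309516 ≈ -0.0002987 - 4.6732e-8*I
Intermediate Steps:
D(Z, z) = 5 (D(Z, z) = -1 + 6 = 5)
Y(J, n) = 5*n
U(M) = 2*M/(M + 5*sqrt(2)*sqrt(M)) (U(M) = (M + M)/(M + 5*sqrt(M + M)) = (2*M)/(M + 5*sqrt(2*M)) = (2*M)/(M + 5*(sqrt(2)*sqrt(M))) = (2*M)/(M + 5*sqrt(2)*sqrt(M)) = 2*M/(M + 5*sqrt(2)*sqrt(M)))
B = -3348 - 8/(-4 + 10*I*sqrt(2)) (B = -62*54 + 2*(-4)/(-4 + 5*sqrt(2)*sqrt(-4)) = -3348 + 2*(-4)/(-4 + 5*sqrt(2)*(2*I)) = -3348 + 2*(-4)/(-4 + 10*I*sqrt(2)) = -3348 - 8/(-4 + 10*I*sqrt(2)) ≈ -3347.9 + 0.52378*I)
1/B = 1/(-90392/27 + 10*I*sqrt(2)/27)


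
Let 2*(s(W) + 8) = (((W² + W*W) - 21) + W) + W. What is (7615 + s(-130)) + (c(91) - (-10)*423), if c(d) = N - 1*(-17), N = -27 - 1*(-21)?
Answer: 57215/2 ≈ 28608.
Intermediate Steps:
N = -6 (N = -27 + 21 = -6)
c(d) = 11 (c(d) = -6 - 1*(-17) = -6 + 17 = 11)
s(W) = -37/2 + W + W² (s(W) = -8 + ((((W² + W*W) - 21) + W) + W)/2 = -8 + ((((W² + W²) - 21) + W) + W)/2 = -8 + (((2*W² - 21) + W) + W)/2 = -8 + (((-21 + 2*W²) + W) + W)/2 = -8 + ((-21 + W + 2*W²) + W)/2 = -8 + (-21 + 2*W + 2*W²)/2 = -8 + (-21/2 + W + W²) = -37/2 + W + W²)
(7615 + s(-130)) + (c(91) - (-10)*423) = (7615 + (-37/2 - 130 + (-130)²)) + (11 - (-10)*423) = (7615 + (-37/2 - 130 + 16900)) + (11 - 1*(-4230)) = (7615 + 33503/2) + (11 + 4230) = 48733/2 + 4241 = 57215/2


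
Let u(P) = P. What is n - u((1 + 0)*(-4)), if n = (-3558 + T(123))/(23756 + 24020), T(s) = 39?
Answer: 187585/47776 ≈ 3.9263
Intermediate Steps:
n = -3519/47776 (n = (-3558 + 39)/(23756 + 24020) = -3519/47776 ≈ -0.073656)
n - u((1 + 0)*(-4)) = -3519/47776 - (1 + 0)*(-4) = -3519/47776 - (-4) = -3519/47776 - 1*(-4) = -3519/47776 + 4 = 187585/47776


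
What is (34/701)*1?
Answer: 34/701 ≈ 0.048502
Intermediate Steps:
(34/701)*1 = 34/701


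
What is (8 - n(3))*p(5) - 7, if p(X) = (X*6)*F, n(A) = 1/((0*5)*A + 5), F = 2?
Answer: 461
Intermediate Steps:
n(A) = ⅕ (n(A) = 1/(0*A + 5) = 1/(0 + 5) = 1/5 = ⅕)
p(X) = 12*X (p(X) = (X*6)*2 = (6*X)*2 = 12*X)
(8 - n(3))*p(5) - 7 = (8 - 1*⅕)*(12*5) - 7 = (8 - ⅕)*60 - 7 = (39/5)*60 - 7 = 468 - 7 = 461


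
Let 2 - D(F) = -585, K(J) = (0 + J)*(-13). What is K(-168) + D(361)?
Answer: 2771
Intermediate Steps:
K(J) = -13*J (K(J) = J*(-13) = -13*J)
D(F) = 587 (D(F) = 2 - 1*(-585) = 2 + 585 = 587)
K(-168) + D(361) = -13*(-168) + 587 = 2184 + 587 = 2771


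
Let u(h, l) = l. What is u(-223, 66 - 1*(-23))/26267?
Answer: 89/26267 ≈ 0.0033883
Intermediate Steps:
u(-223, 66 - 1*(-23))/26267 = (66 - 1*(-23))/26267 = (66 + 23)*(1/26267) = 89*(1/26267) = 89/26267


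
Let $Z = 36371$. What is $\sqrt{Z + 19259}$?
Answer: $\sqrt{55630} \approx 235.86$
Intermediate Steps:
$\sqrt{Z + 19259} = \sqrt{36371 + 19259} = \sqrt{55630}$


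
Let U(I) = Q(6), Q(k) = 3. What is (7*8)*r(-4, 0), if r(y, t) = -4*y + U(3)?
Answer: 1064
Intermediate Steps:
U(I) = 3
r(y, t) = 3 - 4*y (r(y, t) = -4*y + 3 = 3 - 4*y)
(7*8)*r(-4, 0) = (7*8)*(3 - 4*(-4)) = 56*(3 + 16) = 56*19 = 1064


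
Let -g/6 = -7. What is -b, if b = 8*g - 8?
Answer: -328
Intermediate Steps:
g = 42 (g = -6*(-7) = 42)
b = 328 (b = 8*42 - 8 = 336 - 8 = 328)
-b = -1*328 = -328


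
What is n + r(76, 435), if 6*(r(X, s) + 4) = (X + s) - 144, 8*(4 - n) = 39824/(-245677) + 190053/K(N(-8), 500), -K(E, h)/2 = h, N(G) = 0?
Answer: 500848260643/5896248000 ≈ 84.944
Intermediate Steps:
K(E, h) = -2*h
n = 54593138881/1965416000 (n = 4 - (39824/(-245677) + 190053/((-2*500)))/8 = 4 - (39824*(-1/245677) + 190053/(-1000))/8 = 4 - (-39824/245677 + 190053*(-1/1000))/8 = 4 - (-39824/245677 - 190053/1000)/8 = 4 - ⅛*(-46731474881/245677000) = 4 + 46731474881/1965416000 = 54593138881/1965416000 ≈ 27.777)
r(X, s) = -28 + X/6 + s/6 (r(X, s) = -4 + ((X + s) - 144)/6 = -4 + (-144 + X + s)/6 = -4 + (-24 + X/6 + s/6) = -28 + X/6 + s/6)
n + r(76, 435) = 54593138881/1965416000 + (-28 + (⅙)*76 + (⅙)*435) = 54593138881/1965416000 + (-28 + 38/3 + 145/2) = 54593138881/1965416000 + 343/6 = 500848260643/5896248000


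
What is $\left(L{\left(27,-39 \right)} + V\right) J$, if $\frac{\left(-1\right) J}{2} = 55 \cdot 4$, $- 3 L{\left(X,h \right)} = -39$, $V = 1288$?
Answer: $-572440$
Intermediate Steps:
$L{\left(X,h \right)} = 13$ ($L{\left(X,h \right)} = \left(- \frac{1}{3}\right) \left(-39\right) = 13$)
$J = -440$ ($J = - 2 \cdot 55 \cdot 4 = \left(-2\right) 220 = -440$)
$\left(L{\left(27,-39 \right)} + V\right) J = \left(13 + 1288\right) \left(-440\right) = 1301 \left(-440\right) = -572440$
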